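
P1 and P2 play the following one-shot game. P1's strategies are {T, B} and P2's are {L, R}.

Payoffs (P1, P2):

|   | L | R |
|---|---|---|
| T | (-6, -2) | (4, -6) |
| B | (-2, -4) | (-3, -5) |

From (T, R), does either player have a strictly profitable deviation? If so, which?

P2

P1 at (T, R) earns 4; deviating to B yields -3 — not better.
P2 earns -6; deviating to L yields -2 — a strict improvement.
Only P2 has a strictly profitable deviation.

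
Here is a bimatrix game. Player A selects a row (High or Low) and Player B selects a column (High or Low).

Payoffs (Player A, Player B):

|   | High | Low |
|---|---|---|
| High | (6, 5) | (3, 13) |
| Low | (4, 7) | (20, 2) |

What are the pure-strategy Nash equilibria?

(High, High): Player B prefers Low (13 > 5) — not an equilibrium.
(High, Low): Player A prefers Low (20 > 3) — not an equilibrium.
(Low, High): Player A prefers High (6 > 4) — not an equilibrium.
(Low, Low): Player B prefers High (7 > 2) — not an equilibrium.

none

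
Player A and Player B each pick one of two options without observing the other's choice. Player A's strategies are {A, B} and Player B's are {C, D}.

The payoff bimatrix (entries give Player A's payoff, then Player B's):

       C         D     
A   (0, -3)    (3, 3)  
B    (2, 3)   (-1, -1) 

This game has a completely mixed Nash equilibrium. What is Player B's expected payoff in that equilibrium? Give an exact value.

3/5

First find x, the probability Player A plays A, from Player B's indifference between C and D: −3x + 3(1−x) = 3x − (1−x), giving x = 2/5.
Since Player B is indifferent in equilibrium, Player B's expected payoff equals the payoff from either column against (2/5, 3/5). Using C: −3(2/5) + 3(3/5) = 3/5.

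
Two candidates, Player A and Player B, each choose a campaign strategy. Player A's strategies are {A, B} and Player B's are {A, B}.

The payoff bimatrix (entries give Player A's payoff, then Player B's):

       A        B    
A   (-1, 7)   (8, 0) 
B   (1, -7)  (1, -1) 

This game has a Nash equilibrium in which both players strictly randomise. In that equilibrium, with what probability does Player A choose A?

Let p be the probability that Player A plays A. In a completely mixed equilibrium, Player B must be indifferent between A and B.
Player B's expected payoff from A is 7p − 7(1−p); from B it is −(1−p).
Setting these equal: 14p − 7 = p − 1, so p = 6/13.

6/13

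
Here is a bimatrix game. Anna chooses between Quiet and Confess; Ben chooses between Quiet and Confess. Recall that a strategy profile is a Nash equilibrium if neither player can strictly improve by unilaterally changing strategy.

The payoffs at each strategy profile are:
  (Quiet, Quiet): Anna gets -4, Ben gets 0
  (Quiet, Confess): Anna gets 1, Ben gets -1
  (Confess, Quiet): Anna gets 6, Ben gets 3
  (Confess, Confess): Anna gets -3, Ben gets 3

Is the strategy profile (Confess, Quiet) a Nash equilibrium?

At (Confess, Quiet), Anna earns 6; switching to Quiet would give -4, so Anna has no profitable deviation.
Ben earns 3; switching to Confess would give 3, so Ben has no profitable deviation.
Neither player can gain by a unilateral deviation, so this profile is a Nash equilibrium.

Yes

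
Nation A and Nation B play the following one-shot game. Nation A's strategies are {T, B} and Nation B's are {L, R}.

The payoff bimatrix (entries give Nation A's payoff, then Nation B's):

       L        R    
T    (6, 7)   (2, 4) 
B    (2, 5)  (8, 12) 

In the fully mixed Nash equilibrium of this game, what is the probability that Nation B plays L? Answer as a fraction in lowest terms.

Let q be the probability that Nation B plays L. In a completely mixed equilibrium, Nation A must be indifferent between T and B.
Nation A's expected payoff from T is 6q + 2(1−q); from B it is 2q + 8(1−q).
Setting these equal: 4q + 2 = −6q + 8, so q = 3/5.

3/5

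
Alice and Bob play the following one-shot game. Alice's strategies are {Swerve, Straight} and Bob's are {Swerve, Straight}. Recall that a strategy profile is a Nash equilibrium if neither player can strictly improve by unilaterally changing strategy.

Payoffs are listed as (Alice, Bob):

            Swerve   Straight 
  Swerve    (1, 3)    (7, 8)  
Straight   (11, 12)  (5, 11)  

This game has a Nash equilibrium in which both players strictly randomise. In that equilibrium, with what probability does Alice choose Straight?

Let p be the probability that Alice plays Swerve. In a completely mixed equilibrium, Bob must be indifferent between Swerve and Straight.
Bob's expected payoff from Swerve is 3p + 12(1−p); from Straight it is 8p + 11(1−p).
Setting these equal: −9p + 12 = −3p + 11, so p = 1/6.
Therefore Alice plays Straight with probability 1 − 1/6 = 5/6.

5/6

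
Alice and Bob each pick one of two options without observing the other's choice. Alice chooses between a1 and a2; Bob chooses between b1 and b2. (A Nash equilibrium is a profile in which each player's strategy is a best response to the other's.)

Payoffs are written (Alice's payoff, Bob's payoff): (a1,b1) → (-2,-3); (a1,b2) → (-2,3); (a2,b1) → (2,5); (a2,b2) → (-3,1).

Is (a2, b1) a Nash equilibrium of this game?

Yes

At (a2, b1), Alice earns 2; switching to a1 would give -2, so Alice has no profitable deviation.
Bob earns 5; switching to b2 would give 1, so Bob has no profitable deviation.
Neither player can gain by a unilateral deviation, so this profile is a Nash equilibrium.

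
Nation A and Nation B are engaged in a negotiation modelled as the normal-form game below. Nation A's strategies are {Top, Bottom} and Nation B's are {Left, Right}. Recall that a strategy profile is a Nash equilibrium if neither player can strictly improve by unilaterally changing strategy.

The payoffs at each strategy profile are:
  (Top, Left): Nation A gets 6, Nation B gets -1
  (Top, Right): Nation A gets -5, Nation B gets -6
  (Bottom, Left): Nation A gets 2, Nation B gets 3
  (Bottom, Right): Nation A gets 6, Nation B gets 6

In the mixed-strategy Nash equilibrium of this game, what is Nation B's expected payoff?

First find p, the probability Nation A plays Top, from Nation B's indifference between Left and Right: −p + 3(1−p) = −6p + 6(1−p), giving p = 3/8.
Since Nation B is indifferent in equilibrium, Nation B's expected payoff equals the payoff from either column against (3/8, 5/8). Using Left: −(3/8) + 3(5/8) = 3/2.

3/2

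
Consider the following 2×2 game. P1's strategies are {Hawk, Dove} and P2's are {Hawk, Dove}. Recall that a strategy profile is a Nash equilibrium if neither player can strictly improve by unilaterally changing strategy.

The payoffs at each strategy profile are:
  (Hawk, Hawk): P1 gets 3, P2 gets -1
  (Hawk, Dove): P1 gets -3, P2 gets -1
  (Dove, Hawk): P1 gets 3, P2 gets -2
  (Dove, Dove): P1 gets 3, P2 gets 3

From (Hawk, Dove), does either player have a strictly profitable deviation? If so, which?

P1 at (Hawk, Dove) earns -3; deviating to Dove yields 3 — a strict improvement.
P2 earns -1; deviating to Hawk yields -1 — not better.
Only P1 has a strictly profitable deviation.

P1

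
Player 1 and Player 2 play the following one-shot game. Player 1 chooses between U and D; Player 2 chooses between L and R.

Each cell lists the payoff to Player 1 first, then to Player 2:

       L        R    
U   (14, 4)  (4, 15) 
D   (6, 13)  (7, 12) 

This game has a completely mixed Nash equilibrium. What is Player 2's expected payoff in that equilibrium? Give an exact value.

First find p, the probability Player 1 plays U, from Player 2's indifference between L and R: 4p + 13(1−p) = 15p + 12(1−p), giving p = 1/12.
Since Player 2 is indifferent in equilibrium, Player 2's expected payoff equals the payoff from either column against (1/12, 11/12). Using L: 4(1/12) + 13(11/12) = 49/4.

49/4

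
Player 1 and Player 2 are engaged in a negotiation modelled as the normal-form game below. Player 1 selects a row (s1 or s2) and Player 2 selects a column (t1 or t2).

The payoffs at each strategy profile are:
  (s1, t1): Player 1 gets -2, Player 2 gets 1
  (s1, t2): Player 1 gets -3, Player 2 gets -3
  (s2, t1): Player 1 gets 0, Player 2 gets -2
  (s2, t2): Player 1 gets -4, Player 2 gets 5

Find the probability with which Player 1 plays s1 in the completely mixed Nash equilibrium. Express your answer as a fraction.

Let x be the probability that Player 1 plays s1. In a completely mixed equilibrium, Player 2 must be indifferent between t1 and t2.
Player 2's expected payoff from t1 is x − 2(1−x); from t2 it is −3x + 5(1−x).
Setting these equal: 3x − 2 = −8x + 5, so x = 7/11.

7/11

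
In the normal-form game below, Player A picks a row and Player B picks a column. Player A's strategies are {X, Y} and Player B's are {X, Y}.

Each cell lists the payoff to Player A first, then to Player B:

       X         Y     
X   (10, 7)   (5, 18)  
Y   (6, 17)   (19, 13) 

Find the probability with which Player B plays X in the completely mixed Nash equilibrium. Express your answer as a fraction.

7/9

Let y be the probability that Player B plays X. In a completely mixed equilibrium, Player A must be indifferent between X and Y.
Player A's expected payoff from X is 10y + 5(1−y); from Y it is 6y + 19(1−y).
Setting these equal: 5y + 5 = −13y + 19, so y = 7/9.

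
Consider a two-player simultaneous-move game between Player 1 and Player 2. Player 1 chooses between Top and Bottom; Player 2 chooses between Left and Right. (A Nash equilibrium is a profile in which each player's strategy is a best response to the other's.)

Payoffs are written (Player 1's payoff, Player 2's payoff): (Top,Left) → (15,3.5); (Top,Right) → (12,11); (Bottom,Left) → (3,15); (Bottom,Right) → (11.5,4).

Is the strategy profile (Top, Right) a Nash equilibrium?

Yes

At (Top, Right), Player 1 earns 12; switching to Bottom would give 11.5, so Player 1 has no profitable deviation.
Player 2 earns 11; switching to Left would give 3.5, so Player 2 has no profitable deviation.
Neither player can gain by a unilateral deviation, so this profile is a Nash equilibrium.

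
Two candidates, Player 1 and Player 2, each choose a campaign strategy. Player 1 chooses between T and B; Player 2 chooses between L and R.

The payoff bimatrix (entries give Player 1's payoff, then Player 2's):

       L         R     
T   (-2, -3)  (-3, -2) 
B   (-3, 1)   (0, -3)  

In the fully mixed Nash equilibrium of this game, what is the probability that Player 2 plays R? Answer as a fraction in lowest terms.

1/4

Let q be the probability that Player 2 plays L. In a completely mixed equilibrium, Player 1 must be indifferent between T and B.
Player 1's expected payoff from T is −2q − 3(1−q); from B it is −3q.
Setting these equal: q − 3 = −3q, so q = 3/4.
Therefore Player 2 plays R with probability 1 − 3/4 = 1/4.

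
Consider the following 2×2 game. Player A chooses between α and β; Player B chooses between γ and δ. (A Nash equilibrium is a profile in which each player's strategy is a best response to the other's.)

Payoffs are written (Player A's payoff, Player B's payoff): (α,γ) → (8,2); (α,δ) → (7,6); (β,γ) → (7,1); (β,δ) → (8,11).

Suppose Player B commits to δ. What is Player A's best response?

Against δ, Player A earns 7 from α and 8 from β.
So β is the best response.

β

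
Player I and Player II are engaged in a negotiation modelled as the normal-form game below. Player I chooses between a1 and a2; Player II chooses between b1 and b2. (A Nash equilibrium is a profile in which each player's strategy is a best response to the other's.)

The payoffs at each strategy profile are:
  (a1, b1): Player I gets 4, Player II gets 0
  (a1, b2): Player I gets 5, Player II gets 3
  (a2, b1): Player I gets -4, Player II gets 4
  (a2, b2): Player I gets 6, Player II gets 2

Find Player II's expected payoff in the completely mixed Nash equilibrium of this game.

First find p, the probability Player I plays a1, from Player II's indifference between b1 and b2: 4(1−p) = 3p + 2(1−p), giving p = 2/5.
Since Player II is indifferent in equilibrium, Player II's expected payoff equals the payoff from either column against (2/5, 3/5). Using b1: 4(3/5) = 12/5.

12/5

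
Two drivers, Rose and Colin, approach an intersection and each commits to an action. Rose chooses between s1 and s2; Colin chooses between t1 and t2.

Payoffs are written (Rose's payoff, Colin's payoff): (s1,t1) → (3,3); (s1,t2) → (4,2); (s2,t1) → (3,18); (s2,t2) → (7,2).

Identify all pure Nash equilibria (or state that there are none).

(s1, t1) and (s2, t1)

(s1, t1): Rose gets 3 ≥ 3 from s2, and Colin gets 3 ≥ 2 from t2 — Nash equilibrium.
(s1, t2): Rose prefers s2 (7 > 4); Colin prefers t1 (3 > 2) — not an equilibrium.
(s2, t1): Rose gets 3 ≥ 3 from s1, and Colin gets 18 ≥ 2 from t2 — Nash equilibrium.
(s2, t2): Colin prefers t1 (18 > 2) — not an equilibrium.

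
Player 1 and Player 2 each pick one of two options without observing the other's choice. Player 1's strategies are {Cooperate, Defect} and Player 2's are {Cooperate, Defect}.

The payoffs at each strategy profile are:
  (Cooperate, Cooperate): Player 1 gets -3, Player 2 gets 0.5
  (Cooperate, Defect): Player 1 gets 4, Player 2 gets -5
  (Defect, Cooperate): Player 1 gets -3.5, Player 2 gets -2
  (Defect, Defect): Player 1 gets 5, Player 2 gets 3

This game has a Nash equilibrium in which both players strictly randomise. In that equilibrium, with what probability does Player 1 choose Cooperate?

Let p be the probability that Player 1 plays Cooperate. In a completely mixed equilibrium, Player 2 must be indifferent between Cooperate and Defect.
Player 2's expected payoff from Cooperate is 0.5p − 2(1−p); from Defect it is −5p + 3(1−p).
Setting these equal: 2.5p − 2 = −8p + 3, so p = 10/21.

10/21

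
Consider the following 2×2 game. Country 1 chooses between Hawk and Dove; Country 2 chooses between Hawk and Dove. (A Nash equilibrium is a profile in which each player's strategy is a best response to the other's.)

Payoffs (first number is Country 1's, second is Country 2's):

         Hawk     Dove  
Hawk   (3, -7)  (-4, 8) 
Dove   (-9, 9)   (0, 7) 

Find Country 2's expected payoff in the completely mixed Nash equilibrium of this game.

121/17

First find x, the probability Country 1 plays Hawk, from Country 2's indifference between Hawk and Dove: −7x + 9(1−x) = 8x + 7(1−x), giving x = 2/17.
Since Country 2 is indifferent in equilibrium, Country 2's expected payoff equals the payoff from either column against (2/17, 15/17). Using Hawk: −7(2/17) + 9(15/17) = 121/17.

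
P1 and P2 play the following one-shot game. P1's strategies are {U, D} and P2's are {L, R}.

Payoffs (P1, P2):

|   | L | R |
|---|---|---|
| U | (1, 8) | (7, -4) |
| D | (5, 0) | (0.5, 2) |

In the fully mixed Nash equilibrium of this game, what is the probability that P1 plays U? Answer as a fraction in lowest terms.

1/7

Let p be the probability that P1 plays U. In a completely mixed equilibrium, P2 must be indifferent between L and R.
P2's expected payoff from L is 8p; from R it is −4p + 2(1−p).
Setting these equal: 8p = −6p + 2, so p = 1/7.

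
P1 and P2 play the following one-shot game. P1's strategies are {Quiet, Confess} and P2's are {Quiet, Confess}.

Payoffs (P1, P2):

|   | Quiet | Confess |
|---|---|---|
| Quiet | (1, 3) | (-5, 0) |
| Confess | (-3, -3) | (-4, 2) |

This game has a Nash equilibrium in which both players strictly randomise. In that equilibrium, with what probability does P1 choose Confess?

Let r be the probability that P1 plays Quiet. In a completely mixed equilibrium, P2 must be indifferent between Quiet and Confess.
P2's expected payoff from Quiet is 3r − 3(1−r); from Confess it is 2(1−r).
Setting these equal: 6r − 3 = −2r + 2, so r = 5/8.
Therefore P1 plays Confess with probability 1 − 5/8 = 3/8.

3/8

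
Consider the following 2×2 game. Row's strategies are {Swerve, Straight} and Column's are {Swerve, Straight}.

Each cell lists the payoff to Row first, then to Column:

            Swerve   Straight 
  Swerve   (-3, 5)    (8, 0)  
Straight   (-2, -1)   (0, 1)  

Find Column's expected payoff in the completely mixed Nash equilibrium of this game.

5/7

First find x, the probability Row plays Swerve, from Column's indifference between Swerve and Straight: 5x − (1−x) = (1−x), giving x = 2/7.
Since Column is indifferent in equilibrium, Column's expected payoff equals the payoff from either column against (2/7, 5/7). Using Swerve: 5(2/7) − (5/7) = 5/7.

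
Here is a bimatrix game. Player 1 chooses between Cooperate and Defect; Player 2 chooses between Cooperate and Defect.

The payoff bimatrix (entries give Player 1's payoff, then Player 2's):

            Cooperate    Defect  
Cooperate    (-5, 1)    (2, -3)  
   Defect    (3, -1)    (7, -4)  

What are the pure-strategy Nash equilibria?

(Defect, Cooperate)

(Cooperate, Cooperate): Player 1 prefers Defect (3 > -5) — not an equilibrium.
(Cooperate, Defect): Player 1 prefers Defect (7 > 2); Player 2 prefers Cooperate (1 > -3) — not an equilibrium.
(Defect, Cooperate): Player 1 gets 3 ≥ -5 from Cooperate, and Player 2 gets -1 ≥ -4 from Defect — Nash equilibrium.
(Defect, Defect): Player 2 prefers Cooperate (-1 > -4) — not an equilibrium.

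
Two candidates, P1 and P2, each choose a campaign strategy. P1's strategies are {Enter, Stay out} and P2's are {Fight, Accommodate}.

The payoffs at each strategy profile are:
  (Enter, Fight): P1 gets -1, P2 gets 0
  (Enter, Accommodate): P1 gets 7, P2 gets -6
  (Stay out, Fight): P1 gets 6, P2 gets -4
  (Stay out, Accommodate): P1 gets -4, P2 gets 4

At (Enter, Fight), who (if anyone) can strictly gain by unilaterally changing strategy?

P1

P1 at (Enter, Fight) earns -1; deviating to Stay out yields 6 — a strict improvement.
P2 earns 0; deviating to Accommodate yields -6 — not better.
Only P1 has a strictly profitable deviation.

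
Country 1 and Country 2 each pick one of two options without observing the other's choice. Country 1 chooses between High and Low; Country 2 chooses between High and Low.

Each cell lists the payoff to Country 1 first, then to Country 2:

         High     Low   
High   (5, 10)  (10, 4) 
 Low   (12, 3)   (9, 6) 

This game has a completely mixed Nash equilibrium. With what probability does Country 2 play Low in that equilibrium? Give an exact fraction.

7/8

Let y be the probability that Country 2 plays High. In a completely mixed equilibrium, Country 1 must be indifferent between High and Low.
Country 1's expected payoff from High is 5y + 10(1−y); from Low it is 12y + 9(1−y).
Setting these equal: −5y + 10 = 3y + 9, so y = 1/8.
Therefore Country 2 plays Low with probability 1 − 1/8 = 7/8.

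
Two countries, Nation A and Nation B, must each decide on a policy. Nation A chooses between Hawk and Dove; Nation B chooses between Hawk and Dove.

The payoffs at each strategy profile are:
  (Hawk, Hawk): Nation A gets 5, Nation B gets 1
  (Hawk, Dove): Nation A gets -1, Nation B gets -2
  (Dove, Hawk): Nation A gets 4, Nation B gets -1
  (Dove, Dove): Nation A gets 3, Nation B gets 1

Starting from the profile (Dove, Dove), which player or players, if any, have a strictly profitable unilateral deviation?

Nation A at (Dove, Dove) earns 3; deviating to Hawk yields -1 — not better.
Nation B earns 1; deviating to Hawk yields -1 — not better.
Neither player can strictly improve; the profile is a Nash equilibrium.

Neither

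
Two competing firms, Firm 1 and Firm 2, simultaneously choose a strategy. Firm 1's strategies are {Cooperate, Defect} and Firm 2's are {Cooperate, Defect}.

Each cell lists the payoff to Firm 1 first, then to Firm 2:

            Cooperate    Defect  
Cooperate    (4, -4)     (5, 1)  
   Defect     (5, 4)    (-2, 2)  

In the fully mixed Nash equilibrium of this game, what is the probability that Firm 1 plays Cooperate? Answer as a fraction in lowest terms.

Let r be the probability that Firm 1 plays Cooperate. In a completely mixed equilibrium, Firm 2 must be indifferent between Cooperate and Defect.
Firm 2's expected payoff from Cooperate is −4r + 4(1−r); from Defect it is r + 2(1−r).
Setting these equal: −8r + 4 = −r + 2, so r = 2/7.

2/7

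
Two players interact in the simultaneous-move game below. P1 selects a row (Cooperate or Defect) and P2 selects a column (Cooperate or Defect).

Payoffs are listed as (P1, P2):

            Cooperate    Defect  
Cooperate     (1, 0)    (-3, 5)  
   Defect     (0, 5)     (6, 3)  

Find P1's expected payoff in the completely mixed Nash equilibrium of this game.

First find q, the probability P2 plays Cooperate, from P1's indifference between Cooperate and Defect: q − 3(1−q) = 6(1−q), giving q = 9/10.
Since P1 is indifferent in equilibrium, P1's expected payoff equals the payoff from either row against (9/10, 1/10). Using Cooperate: (9/10) − 3(1/10) = 3/5.

3/5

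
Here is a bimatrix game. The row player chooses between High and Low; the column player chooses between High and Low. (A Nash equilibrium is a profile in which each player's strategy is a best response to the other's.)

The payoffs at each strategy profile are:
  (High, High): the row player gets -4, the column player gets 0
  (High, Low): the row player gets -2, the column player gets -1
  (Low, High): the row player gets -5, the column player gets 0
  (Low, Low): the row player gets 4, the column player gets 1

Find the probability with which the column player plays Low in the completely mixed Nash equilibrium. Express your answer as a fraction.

Let q be the probability that the column player plays High. In a completely mixed equilibrium, the row player must be indifferent between High and Low.
The row player's expected payoff from High is −4q − 2(1−q); from Low it is −5q + 4(1−q).
Setting these equal: −2q − 2 = −9q + 4, so q = 6/7.
Therefore the column player plays Low with probability 1 − 6/7 = 1/7.

1/7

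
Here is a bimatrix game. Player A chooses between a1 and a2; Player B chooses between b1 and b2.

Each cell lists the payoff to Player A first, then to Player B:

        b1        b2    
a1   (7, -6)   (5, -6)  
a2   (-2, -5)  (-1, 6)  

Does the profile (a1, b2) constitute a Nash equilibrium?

Yes

At (a1, b2), Player A earns 5; switching to a2 would give -1, so Player A has no profitable deviation.
Player B earns -6; switching to b1 would give -6, so Player B has no profitable deviation.
Neither player can gain by a unilateral deviation, so this profile is a Nash equilibrium.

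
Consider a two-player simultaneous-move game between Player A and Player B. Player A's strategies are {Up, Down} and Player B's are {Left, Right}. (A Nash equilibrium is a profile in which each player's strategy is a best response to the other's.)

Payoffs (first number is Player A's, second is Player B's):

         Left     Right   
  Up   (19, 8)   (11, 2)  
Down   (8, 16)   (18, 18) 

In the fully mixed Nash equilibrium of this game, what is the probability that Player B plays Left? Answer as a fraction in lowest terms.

Let c be the probability that Player B plays Left. In a completely mixed equilibrium, Player A must be indifferent between Up and Down.
Player A's expected payoff from Up is 19c + 11(1−c); from Down it is 8c + 18(1−c).
Setting these equal: 8c + 11 = −10c + 18, so c = 7/18.

7/18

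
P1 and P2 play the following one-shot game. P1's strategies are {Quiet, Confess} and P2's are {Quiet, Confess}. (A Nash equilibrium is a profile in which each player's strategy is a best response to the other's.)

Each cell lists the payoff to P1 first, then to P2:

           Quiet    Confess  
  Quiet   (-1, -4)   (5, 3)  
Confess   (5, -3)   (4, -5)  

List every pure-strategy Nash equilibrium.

(Quiet, Quiet): P1 prefers Confess (5 > -1); P2 prefers Confess (3 > -4) — not an equilibrium.
(Quiet, Confess): P1 gets 5 ≥ 4 from Confess, and P2 gets 3 ≥ -4 from Quiet — Nash equilibrium.
(Confess, Quiet): P1 gets 5 ≥ -1 from Quiet, and P2 gets -3 ≥ -5 from Confess — Nash equilibrium.
(Confess, Confess): P1 prefers Quiet (5 > 4); P2 prefers Quiet (-3 > -5) — not an equilibrium.

(Quiet, Confess) and (Confess, Quiet)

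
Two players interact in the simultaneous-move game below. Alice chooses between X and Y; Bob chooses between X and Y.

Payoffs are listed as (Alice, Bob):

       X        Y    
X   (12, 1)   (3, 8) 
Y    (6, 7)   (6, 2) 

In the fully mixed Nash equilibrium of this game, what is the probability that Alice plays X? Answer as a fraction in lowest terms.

5/12

Let x be the probability that Alice plays X. In a completely mixed equilibrium, Bob must be indifferent between X and Y.
Bob's expected payoff from X is x + 7(1−x); from Y it is 8x + 2(1−x).
Setting these equal: −6x + 7 = 6x + 2, so x = 5/12.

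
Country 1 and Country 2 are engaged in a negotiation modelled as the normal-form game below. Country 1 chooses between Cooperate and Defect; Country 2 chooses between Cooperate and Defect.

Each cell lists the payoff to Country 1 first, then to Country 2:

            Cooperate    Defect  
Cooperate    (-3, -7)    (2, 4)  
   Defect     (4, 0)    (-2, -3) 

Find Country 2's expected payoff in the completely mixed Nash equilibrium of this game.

-3/2

First find p, the probability Country 1 plays Cooperate, from Country 2's indifference between Cooperate and Defect: −7p = 4p − 3(1−p), giving p = 3/14.
Since Country 2 is indifferent in equilibrium, Country 2's expected payoff equals the payoff from either column against (3/14, 11/14). Using Cooperate: −7(3/14) = -3/2.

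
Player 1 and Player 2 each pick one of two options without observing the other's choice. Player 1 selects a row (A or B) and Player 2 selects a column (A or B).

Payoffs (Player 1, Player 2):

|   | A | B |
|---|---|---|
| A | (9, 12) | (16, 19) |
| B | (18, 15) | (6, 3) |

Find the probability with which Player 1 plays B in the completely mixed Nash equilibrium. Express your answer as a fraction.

7/19

Let p be the probability that Player 1 plays A. In a completely mixed equilibrium, Player 2 must be indifferent between A and B.
Player 2's expected payoff from A is 12p + 15(1−p); from B it is 19p + 3(1−p).
Setting these equal: −3p + 15 = 16p + 3, so p = 12/19.
Therefore Player 1 plays B with probability 1 − 12/19 = 7/19.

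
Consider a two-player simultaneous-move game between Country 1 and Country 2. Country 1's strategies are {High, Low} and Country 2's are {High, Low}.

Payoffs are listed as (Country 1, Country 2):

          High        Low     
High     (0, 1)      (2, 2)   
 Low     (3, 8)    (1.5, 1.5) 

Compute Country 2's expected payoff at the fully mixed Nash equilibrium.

First find x, the probability Country 1 plays High, from Country 2's indifference between High and Low: x + 8(1−x) = 2x + 1.5(1−x), giving x = 13/15.
Since Country 2 is indifferent in equilibrium, Country 2's expected payoff equals the payoff from either column against (13/15, 2/15). Using High: (13/15) + 8(2/15) = 29/15.

29/15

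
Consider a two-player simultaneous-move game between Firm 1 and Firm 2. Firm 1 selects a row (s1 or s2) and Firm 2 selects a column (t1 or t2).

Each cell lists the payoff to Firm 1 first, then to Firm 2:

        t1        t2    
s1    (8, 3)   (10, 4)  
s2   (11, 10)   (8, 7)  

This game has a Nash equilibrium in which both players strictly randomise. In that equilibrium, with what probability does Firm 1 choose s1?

Let r be the probability that Firm 1 plays s1. In a completely mixed equilibrium, Firm 2 must be indifferent between t1 and t2.
Firm 2's expected payoff from t1 is 3r + 10(1−r); from t2 it is 4r + 7(1−r).
Setting these equal: −7r + 10 = −3r + 7, so r = 3/4.

3/4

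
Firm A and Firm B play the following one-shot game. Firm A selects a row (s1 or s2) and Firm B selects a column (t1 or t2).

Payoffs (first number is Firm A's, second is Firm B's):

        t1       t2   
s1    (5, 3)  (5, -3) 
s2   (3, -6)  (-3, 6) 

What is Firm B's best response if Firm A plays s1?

t1

Against s1, Firm B earns 3 from t1 and -3 from t2.
So t1 is the best response.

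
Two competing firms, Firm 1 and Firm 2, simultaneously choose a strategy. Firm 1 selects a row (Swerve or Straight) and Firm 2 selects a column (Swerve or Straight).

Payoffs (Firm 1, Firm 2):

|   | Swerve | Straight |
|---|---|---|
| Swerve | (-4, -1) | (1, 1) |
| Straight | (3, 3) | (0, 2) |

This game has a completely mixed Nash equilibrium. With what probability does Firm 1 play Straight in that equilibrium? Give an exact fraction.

Let p be the probability that Firm 1 plays Swerve. In a completely mixed equilibrium, Firm 2 must be indifferent between Swerve and Straight.
Firm 2's expected payoff from Swerve is −p + 3(1−p); from Straight it is p + 2(1−p).
Setting these equal: −4p + 3 = −p + 2, so p = 1/3.
Therefore Firm 1 plays Straight with probability 1 − 1/3 = 2/3.

2/3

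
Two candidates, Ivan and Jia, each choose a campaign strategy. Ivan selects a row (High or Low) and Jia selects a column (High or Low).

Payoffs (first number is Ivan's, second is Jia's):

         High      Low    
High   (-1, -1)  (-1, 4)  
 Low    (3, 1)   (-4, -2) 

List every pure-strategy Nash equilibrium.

(High, Low) and (Low, High)

(High, High): Ivan prefers Low (3 > -1); Jia prefers Low (4 > -1) — not an equilibrium.
(High, Low): Ivan gets -1 ≥ -4 from Low, and Jia gets 4 ≥ -1 from High — Nash equilibrium.
(Low, High): Ivan gets 3 ≥ -1 from High, and Jia gets 1 ≥ -2 from Low — Nash equilibrium.
(Low, Low): Ivan prefers High (-1 > -4); Jia prefers High (1 > -2) — not an equilibrium.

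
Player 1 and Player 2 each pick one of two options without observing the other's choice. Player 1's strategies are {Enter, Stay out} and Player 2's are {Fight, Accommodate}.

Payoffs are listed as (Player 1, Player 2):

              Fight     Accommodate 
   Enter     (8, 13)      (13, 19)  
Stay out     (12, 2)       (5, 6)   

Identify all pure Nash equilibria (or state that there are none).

(Enter, Accommodate)

(Enter, Fight): Player 1 prefers Stay out (12 > 8); Player 2 prefers Accommodate (19 > 13) — not an equilibrium.
(Enter, Accommodate): Player 1 gets 13 ≥ 5 from Stay out, and Player 2 gets 19 ≥ 13 from Fight — Nash equilibrium.
(Stay out, Fight): Player 2 prefers Accommodate (6 > 2) — not an equilibrium.
(Stay out, Accommodate): Player 1 prefers Enter (13 > 5) — not an equilibrium.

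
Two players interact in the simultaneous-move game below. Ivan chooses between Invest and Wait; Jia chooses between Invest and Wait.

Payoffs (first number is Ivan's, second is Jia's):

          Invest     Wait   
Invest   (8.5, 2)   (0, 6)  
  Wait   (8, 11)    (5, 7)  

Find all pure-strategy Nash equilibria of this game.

(Invest, Invest): Jia prefers Wait (6 > 2) — not an equilibrium.
(Invest, Wait): Ivan prefers Wait (5 > 0) — not an equilibrium.
(Wait, Invest): Ivan prefers Invest (8.5 > 8) — not an equilibrium.
(Wait, Wait): Jia prefers Invest (11 > 7) — not an equilibrium.

none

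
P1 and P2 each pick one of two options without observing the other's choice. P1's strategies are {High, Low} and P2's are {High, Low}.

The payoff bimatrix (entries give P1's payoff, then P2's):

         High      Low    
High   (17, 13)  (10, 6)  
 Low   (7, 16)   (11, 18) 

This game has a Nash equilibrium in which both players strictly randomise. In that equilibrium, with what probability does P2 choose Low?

10/11

Let c be the probability that P2 plays High. In a completely mixed equilibrium, P1 must be indifferent between High and Low.
P1's expected payoff from High is 17c + 10(1−c); from Low it is 7c + 11(1−c).
Setting these equal: 7c + 10 = −4c + 11, so c = 1/11.
Therefore P2 plays Low with probability 1 − 1/11 = 10/11.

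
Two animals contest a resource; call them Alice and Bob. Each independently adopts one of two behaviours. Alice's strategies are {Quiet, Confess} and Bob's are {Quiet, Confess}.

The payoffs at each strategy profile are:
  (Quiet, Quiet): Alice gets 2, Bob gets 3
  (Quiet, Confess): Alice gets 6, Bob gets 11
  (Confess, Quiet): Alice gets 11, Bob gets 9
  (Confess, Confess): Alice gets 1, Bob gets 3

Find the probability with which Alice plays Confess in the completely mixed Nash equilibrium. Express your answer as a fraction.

Let p be the probability that Alice plays Quiet. In a completely mixed equilibrium, Bob must be indifferent between Quiet and Confess.
Bob's expected payoff from Quiet is 3p + 9(1−p); from Confess it is 11p + 3(1−p).
Setting these equal: −6p + 9 = 8p + 3, so p = 3/7.
Therefore Alice plays Confess with probability 1 − 3/7 = 4/7.

4/7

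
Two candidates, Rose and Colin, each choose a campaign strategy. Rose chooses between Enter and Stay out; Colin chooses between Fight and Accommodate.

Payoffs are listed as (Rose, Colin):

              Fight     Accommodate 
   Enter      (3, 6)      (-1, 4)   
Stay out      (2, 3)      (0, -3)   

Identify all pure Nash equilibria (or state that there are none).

(Enter, Fight)

(Enter, Fight): Rose gets 3 ≥ 2 from Stay out, and Colin gets 6 ≥ 4 from Accommodate — Nash equilibrium.
(Enter, Accommodate): Rose prefers Stay out (0 > -1); Colin prefers Fight (6 > 4) — not an equilibrium.
(Stay out, Fight): Rose prefers Enter (3 > 2) — not an equilibrium.
(Stay out, Accommodate): Colin prefers Fight (3 > -3) — not an equilibrium.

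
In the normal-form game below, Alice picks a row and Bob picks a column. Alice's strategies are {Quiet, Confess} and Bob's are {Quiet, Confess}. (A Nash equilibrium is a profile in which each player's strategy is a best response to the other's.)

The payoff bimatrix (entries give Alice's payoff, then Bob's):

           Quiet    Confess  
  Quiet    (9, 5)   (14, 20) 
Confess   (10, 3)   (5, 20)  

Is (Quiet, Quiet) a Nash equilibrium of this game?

No

At (Quiet, Quiet), Alice earns 9; switching to Confess would give 10, so Alice would deviate.
Bob earns 5; switching to Confess would give 20, so Bob would deviate.
Since at least one player can profitably deviate, this is not a Nash equilibrium.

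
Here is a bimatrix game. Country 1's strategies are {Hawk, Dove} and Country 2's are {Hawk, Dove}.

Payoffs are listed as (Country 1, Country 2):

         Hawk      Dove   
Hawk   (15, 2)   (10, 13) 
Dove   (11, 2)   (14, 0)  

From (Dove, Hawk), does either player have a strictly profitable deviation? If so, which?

Country 1 at (Dove, Hawk) earns 11; deviating to Hawk yields 15 — a strict improvement.
Country 2 earns 2; deviating to Dove yields 0 — not better.
Only Country 1 has a strictly profitable deviation.

Country 1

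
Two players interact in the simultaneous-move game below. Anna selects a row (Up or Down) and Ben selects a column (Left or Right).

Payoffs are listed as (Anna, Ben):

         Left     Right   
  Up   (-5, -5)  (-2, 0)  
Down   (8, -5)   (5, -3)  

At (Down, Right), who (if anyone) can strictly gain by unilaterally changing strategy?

Anna at (Down, Right) earns 5; deviating to Up yields -2 — not better.
Ben earns -3; deviating to Left yields -5 — not better.
Neither player can strictly improve; the profile is a Nash equilibrium.

Neither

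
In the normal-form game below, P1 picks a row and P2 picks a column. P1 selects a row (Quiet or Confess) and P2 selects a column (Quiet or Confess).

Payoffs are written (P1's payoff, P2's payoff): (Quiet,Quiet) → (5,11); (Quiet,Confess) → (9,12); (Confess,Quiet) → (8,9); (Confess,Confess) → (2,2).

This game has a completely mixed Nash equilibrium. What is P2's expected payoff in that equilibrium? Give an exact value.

43/4

First find p, the probability P1 plays Quiet, from P2's indifference between Quiet and Confess: 11p + 9(1−p) = 12p + 2(1−p), giving p = 7/8.
Since P2 is indifferent in equilibrium, P2's expected payoff equals the payoff from either column against (7/8, 1/8). Using Quiet: 11(7/8) + 9(1/8) = 43/4.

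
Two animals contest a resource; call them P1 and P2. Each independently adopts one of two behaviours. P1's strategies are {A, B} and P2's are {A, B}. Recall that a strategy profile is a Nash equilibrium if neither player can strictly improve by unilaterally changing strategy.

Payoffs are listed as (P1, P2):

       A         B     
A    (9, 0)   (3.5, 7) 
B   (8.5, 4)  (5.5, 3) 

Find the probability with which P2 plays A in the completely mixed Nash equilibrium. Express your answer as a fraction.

4/5

Let q be the probability that P2 plays A. In a completely mixed equilibrium, P1 must be indifferent between A and B.
P1's expected payoff from A is 9q + 3.5(1−q); from B it is 8.5q + 5.5(1−q).
Setting these equal: 5.5q + 3.5 = 3q + 5.5, so q = 4/5.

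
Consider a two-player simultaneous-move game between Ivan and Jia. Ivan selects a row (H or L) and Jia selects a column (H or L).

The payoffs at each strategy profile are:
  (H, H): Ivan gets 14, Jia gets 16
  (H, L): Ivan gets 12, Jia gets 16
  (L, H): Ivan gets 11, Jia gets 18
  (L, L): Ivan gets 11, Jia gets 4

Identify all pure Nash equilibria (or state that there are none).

(H, H) and (H, L)

(H, H): Ivan gets 14 ≥ 11 from L, and Jia gets 16 ≥ 16 from L — Nash equilibrium.
(H, L): Ivan gets 12 ≥ 11 from L, and Jia gets 16 ≥ 16 from H — Nash equilibrium.
(L, H): Ivan prefers H (14 > 11) — not an equilibrium.
(L, L): Ivan prefers H (12 > 11); Jia prefers H (18 > 4) — not an equilibrium.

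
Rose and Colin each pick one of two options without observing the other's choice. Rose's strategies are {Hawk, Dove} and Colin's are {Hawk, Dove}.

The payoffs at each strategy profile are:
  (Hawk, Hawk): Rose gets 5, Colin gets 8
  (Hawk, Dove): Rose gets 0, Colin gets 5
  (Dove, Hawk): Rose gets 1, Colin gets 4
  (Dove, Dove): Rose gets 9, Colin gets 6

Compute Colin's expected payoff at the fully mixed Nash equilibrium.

28/5

First find x, the probability Rose plays Hawk, from Colin's indifference between Hawk and Dove: 8x + 4(1−x) = 5x + 6(1−x), giving x = 2/5.
Since Colin is indifferent in equilibrium, Colin's expected payoff equals the payoff from either column against (2/5, 3/5). Using Hawk: 8(2/5) + 4(3/5) = 28/5.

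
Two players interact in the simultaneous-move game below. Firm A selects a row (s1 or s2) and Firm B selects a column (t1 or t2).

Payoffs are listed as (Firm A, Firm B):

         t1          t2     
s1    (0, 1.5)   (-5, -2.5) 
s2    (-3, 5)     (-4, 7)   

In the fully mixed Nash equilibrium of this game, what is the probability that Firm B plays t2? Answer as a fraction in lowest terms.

3/4

Let q be the probability that Firm B plays t1. In a completely mixed equilibrium, Firm A must be indifferent between s1 and s2.
Firm A's expected payoff from s1 is −5(1−q); from s2 it is −3q − 4(1−q).
Setting these equal: 5q − 5 = q − 4, so q = 1/4.
Therefore Firm B plays t2 with probability 1 − 1/4 = 3/4.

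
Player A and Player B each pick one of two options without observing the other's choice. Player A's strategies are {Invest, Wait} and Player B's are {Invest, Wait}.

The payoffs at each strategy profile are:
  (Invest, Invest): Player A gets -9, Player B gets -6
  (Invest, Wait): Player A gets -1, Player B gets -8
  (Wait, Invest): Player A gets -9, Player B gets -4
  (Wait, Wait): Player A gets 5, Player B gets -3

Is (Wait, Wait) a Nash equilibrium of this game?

At (Wait, Wait), Player A earns 5; switching to Invest would give -1, so Player A has no profitable deviation.
Player B earns -3; switching to Invest would give -4, so Player B has no profitable deviation.
Neither player can gain by a unilateral deviation, so this profile is a Nash equilibrium.

Yes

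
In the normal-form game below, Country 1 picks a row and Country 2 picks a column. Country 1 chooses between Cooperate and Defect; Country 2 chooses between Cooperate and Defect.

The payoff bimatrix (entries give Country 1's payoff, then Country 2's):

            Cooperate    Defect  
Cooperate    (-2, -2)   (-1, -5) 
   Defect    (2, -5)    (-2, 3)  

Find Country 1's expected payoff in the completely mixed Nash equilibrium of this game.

-6/5

First find y, the probability Country 2 plays Cooperate, from Country 1's indifference between Cooperate and Defect: −2y − (1−y) = 2y − 2(1−y), giving y = 1/5.
Since Country 1 is indifferent in equilibrium, Country 1's expected payoff equals the payoff from either row against (1/5, 4/5). Using Cooperate: −2(1/5) − (4/5) = -6/5.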